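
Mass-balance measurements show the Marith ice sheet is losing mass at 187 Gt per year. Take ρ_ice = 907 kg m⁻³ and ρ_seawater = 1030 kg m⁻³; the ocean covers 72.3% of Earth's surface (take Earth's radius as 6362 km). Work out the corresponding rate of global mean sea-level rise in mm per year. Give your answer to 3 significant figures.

≈ 0.494 mm/yr

ρ_w = 1030 kg m⁻³. Annual water volume added = 187 Gt / ρ_w = 1.870×10^14 kg / 1030 kg m⁻³ = 1.816×10^11 m³.
Δh per year = 1.816×10^11 / 3.68×10^14 = 4.94×10^-4 m = 0.494 mm.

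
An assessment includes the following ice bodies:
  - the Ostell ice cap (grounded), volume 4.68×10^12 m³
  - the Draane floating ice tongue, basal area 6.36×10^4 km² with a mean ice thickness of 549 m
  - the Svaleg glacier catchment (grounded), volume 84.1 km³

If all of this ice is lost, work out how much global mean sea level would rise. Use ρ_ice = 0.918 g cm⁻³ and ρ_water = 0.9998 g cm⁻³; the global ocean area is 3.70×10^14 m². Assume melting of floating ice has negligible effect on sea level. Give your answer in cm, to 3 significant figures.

Ostell: 4.68×10^12 m³ × (918/999.8) = 4.297×10^12 m³ of water.
The Draane floating ice tongue is floating and already displaces its own weight of water, so its melt adds essentially nothing to sea level.
Svaleg: 84.1 km³ × (918/999.8) = 77.22 km³ of water.
Total added water ≈ 4.374×10^12 m³ over 3.70×10^14 m² → Δh = 0.0118 m = 1.18 cm.

≈ 1.18 cm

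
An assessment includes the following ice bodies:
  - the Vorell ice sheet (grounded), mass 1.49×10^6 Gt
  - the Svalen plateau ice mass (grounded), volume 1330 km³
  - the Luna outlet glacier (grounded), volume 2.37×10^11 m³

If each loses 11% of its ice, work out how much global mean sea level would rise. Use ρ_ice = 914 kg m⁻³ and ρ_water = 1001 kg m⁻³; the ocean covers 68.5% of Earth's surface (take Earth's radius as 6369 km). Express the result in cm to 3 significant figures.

Vorell: 0.11 × 1.49×10^6 Gt = 1.639×10^17 kg; dividing by ρ_w = 1001 kg m⁻³ gives 1.637×10^14 m³ of water.
Svalen: 0.11 × 1330 km³ × (914/1001) = 133.6 km³ of water.
Luna: 0.11 × 2.37×10^11 m³ × (914/1001) = 2.380×10^10 m³ of water.
Total added water ≈ 1.639×10^14 m³ over 3.49×10^14 m² → Δh = 0.469 m = 46.9 cm.

≈ 46.9 cm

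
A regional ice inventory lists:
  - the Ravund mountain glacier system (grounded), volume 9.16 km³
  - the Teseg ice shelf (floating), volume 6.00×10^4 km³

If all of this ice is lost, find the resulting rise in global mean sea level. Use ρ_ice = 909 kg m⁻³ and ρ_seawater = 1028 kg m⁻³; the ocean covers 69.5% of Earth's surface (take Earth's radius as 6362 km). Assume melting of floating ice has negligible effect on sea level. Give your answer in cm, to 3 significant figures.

Ravund: 9.16 km³ × (909/1028) = 8.100 km³ of water.
The Teseg ice shelf is floating and already displaces its own weight of water, so its melt adds essentially nothing to sea level.
Total added water ≈ 8.100×10^9 m³ over 3.53×10^14 m² → Δh = 2.29×10^-5 m = 2.29×10^-3 cm.

≈ 2.29×10^-3 cm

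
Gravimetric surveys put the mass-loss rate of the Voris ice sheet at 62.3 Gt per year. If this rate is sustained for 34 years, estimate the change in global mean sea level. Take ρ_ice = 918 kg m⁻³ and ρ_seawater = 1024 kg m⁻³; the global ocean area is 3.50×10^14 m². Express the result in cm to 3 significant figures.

≈ 0.591 cm

Total mass lost = 62.3 Gt/yr × 34 yr = 2118 Gt = 2.118×10^15 kg.
ρ_w = 1024 kg m⁻³, so water volume = 2.118×10^15 / 1024 = 2.069×10^12 m³.
Δh = 2.069×10^12 / 3.50×10^14 = 5.91×10^-3 m = 0.591 cm.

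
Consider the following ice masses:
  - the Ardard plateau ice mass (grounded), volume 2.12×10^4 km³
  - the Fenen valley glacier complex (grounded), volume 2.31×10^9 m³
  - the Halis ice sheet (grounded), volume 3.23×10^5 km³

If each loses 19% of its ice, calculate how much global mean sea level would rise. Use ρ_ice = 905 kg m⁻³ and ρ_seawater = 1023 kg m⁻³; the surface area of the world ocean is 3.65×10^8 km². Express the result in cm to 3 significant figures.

Ardard: 0.19 × 2.12×10^4 km³ × (905/1023) = 3563 km³ of water.
Fenen: 0.19 × 2.31×10^9 m³ × (905/1023) = 3.883×10^8 m³ of water.
Halis: 0.19 × 3.23×10^5 km³ × (905/1023) = 5.429×10^4 km³ of water.
Total added water ≈ 5.785×10^13 m³ over 3.65×10^14 m² → Δh = 0.159 m = 15.9 cm.

≈ 15.9 cm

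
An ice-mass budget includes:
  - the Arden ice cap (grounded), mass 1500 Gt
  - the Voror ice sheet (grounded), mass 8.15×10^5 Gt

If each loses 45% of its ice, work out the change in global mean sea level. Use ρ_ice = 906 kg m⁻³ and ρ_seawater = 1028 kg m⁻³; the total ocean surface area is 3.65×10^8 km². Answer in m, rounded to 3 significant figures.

≈ 0.979 m

Arden: 0.45 × 1500 Gt = 6.750×10^14 kg; dividing by ρ_w = 1028 kg m⁻³ gives 6.566×10^11 m³ of water.
Voror: 0.45 × 8.15×10^5 Gt = 3.668×10^17 kg; dividing by ρ_w = 1028 kg m⁻³ gives 3.568×10^14 m³ of water.
Total added water ≈ 3.574×10^14 m³ over 3.65×10^14 m² → Δh = 0.979 m.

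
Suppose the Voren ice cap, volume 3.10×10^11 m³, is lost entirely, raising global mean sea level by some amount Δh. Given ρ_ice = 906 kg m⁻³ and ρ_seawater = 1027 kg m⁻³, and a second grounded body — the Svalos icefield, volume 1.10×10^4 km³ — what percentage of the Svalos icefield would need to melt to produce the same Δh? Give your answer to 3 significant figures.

≈ 2.82 %

Equal sea-level rise means equal mass of meltwater, i.e. equal mass of ice lost.
Ice mass of Voren: 2.809×10^14 kg; ice mass of Svalos: 9.966×10^15 kg.
Fraction required = 2.809×10^14 / 9.966×10^15 = 0.0282 → 2.82 %.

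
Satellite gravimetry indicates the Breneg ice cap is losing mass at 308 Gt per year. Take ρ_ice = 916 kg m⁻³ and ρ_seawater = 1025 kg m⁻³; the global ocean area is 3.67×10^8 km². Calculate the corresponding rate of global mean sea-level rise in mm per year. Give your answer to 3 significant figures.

≈ 0.819 mm/yr

ρ_w = 1025 kg m⁻³. Annual water volume added = 308 Gt / ρ_w = 3.080×10^14 kg / 1025 kg m⁻³ = 3.005×10^11 m³.
Δh per year = 3.005×10^11 / 3.67×10^14 = 8.19×10^-4 m = 0.819 mm.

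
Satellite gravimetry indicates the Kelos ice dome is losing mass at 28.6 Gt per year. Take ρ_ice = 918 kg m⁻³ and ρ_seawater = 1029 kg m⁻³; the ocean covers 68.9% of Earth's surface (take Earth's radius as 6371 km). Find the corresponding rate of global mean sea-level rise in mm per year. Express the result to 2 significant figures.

ρ_w = 1029 kg m⁻³. Annual water volume added = 28.6 Gt / ρ_w = 2.860×10^13 kg / 1029 kg m⁻³ = 2.779×10^10 m³.
Δh per year = 2.779×10^10 / 3.51×10^14 = 7.91×10^-5 m = 0.079 mm.

≈ 0.079 mm/yr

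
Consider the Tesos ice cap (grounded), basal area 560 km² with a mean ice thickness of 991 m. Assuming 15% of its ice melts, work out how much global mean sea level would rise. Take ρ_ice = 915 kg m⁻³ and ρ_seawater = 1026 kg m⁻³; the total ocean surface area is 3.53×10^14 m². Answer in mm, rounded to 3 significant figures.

≈ 0.210 mm

Tesos: ice volume = 560 km² × 991 m = 555.0 km³; 0.15 × 555.0 × (915/1026) = 74.24 km³ of water.
Spread over 3.53×10^14 m² of ocean, Δh = 7.424×10^10 / 3.53×10^14 = 2.10×10^-4 m = 0.210 mm.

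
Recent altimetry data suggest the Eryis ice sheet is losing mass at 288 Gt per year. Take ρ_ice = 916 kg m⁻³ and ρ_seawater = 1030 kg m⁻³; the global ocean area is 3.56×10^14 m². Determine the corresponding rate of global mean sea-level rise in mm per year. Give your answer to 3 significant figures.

≈ 0.785 mm/yr

ρ_w = 1030 kg m⁻³. Annual water volume added = 288 Gt / ρ_w = 2.880×10^14 kg / 1030 kg m⁻³ = 2.796×10^11 m³.
Δh per year = 2.796×10^11 / 3.56×10^14 = 7.85×10^-4 m = 0.785 mm.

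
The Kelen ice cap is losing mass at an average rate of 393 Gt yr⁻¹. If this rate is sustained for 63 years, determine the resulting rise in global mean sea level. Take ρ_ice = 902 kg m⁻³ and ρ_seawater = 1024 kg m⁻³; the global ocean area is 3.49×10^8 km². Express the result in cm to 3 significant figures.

≈ 6.93 cm

Total mass lost = 393 Gt/yr × 63 yr = 2.476×10^4 Gt = 2.476×10^16 kg.
ρ_w = 1024 kg m⁻³, so water volume = 2.476×10^16 / 1024 = 2.418×10^13 m³.
Δh = 2.418×10^13 / 3.49×10^14 = 0.0693 m = 6.93 cm.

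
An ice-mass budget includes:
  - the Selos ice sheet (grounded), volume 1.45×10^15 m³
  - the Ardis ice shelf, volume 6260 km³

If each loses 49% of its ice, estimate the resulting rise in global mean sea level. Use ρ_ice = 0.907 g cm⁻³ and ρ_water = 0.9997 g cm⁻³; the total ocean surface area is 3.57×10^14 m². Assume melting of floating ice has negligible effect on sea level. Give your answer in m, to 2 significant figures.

Selos: 0.49 × 1.45×10^15 m³ × (907/999.7) = 6.446×10^14 m³ of water.
The Ardis ice shelf is floating and already displaces its own weight of water, so its melt adds essentially nothing to sea level.
Total added water ≈ 6.446×10^14 m³ over 3.57×10^14 m² → Δh = 1.81 m.

≈ 1.8 m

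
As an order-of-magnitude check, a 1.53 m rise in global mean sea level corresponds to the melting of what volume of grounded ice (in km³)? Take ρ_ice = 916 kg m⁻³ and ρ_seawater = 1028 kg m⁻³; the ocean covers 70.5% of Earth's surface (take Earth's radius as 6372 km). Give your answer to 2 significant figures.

≈ 6.2×10^5 km³

Required water volume = Δh × A = 1.53 m × 3.60×10^14 m² = 5.504×10^14 m³ = 5.504×10^5 km³.
Ice volume = water volume × ρ_w/ρ_ice = 5.504×10^5 × 1028/916 = 6.2×10^5 km³.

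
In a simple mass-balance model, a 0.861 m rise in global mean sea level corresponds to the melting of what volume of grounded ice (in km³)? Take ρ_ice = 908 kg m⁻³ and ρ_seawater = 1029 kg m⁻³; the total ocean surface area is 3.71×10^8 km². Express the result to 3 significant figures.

≈ 3.62×10^5 km³

Required water volume = Δh × A = 0.861 m × 3.71×10^14 m² = 3.194×10^14 m³ = 3.194×10^5 km³.
Ice volume = water volume × ρ_w/ρ_ice = 3.194×10^5 × 1029/908 = 3.62×10^5 km³.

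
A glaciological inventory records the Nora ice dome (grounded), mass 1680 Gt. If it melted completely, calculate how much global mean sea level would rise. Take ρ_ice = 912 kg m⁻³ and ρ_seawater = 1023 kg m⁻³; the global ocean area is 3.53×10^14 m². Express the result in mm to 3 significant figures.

≈ 4.65 mm

Nora: 1680 Gt = 1.680×10^15 kg; dividing by ρ_w = 1023 kg m⁻³ gives 1.642×10^12 m³ of water.
Spread over 3.53×10^14 m² of ocean, Δh = 1.642×10^12 / 3.53×10^14 = 4.65×10^-3 m = 4.65 mm.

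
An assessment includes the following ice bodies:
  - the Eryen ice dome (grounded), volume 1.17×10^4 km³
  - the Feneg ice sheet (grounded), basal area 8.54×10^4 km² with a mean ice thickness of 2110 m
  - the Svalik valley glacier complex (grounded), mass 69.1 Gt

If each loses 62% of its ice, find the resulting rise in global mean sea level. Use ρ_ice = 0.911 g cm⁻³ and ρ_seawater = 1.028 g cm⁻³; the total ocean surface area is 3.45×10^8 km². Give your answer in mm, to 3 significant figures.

Eryen: 0.62 × 1.17×10^4 km³ × (911/1028) = 6428 km³ of water.
Feneg: ice volume = 8.54×10^4 km² × 2110 m = 1.802×10^5 km³; 0.62 × 1.802×10^5 × (911/1028) = 9.901×10^4 km³ of water.
Svalik: 0.62 × 69.1 Gt = 4.284×10^13 kg; dividing by ρ_w = 1.028 g cm⁻³ = 1028 kg m⁻³ gives 4.168×10^10 m³ of water.
Total added water ≈ 1.055×10^14 m³ over 3.45×10^14 m² → Δh = 0.306 m = 306 mm.

≈ 306 mm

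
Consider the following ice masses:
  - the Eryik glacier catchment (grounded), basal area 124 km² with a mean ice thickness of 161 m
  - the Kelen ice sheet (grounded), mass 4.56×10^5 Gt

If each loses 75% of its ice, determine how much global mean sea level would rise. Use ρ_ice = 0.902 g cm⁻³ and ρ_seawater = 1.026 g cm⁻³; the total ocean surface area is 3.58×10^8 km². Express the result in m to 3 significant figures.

Eryik: ice volume = 124 km² × 161 m = 19.96 km³; 0.75 × 19.96 × (902/1026) = 13.16 km³ of water.
Kelen: 0.75 × 4.56×10^5 Gt = 3.420×10^17 kg; dividing by ρ_w = 1.026 g cm⁻³ = 1026 kg m⁻³ gives 3.333×10^14 m³ of water.
Total added water ≈ 3.333×10^14 m³ over 3.58×10^14 m² → Δh = 0.931 m.

≈ 0.931 m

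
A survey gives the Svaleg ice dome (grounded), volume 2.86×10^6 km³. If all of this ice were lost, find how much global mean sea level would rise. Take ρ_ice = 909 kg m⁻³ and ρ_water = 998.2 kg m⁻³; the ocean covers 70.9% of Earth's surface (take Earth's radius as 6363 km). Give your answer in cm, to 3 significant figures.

≈ 722 cm

Svaleg: 2.86×10^6 km³ × (909/998.2) = 2.604×10^6 km³ of water.
Spread over 3.61×10^14 m² of ocean, Δh = 2.604×10^15 / 3.61×10^14 = 7.22 m = 722 cm.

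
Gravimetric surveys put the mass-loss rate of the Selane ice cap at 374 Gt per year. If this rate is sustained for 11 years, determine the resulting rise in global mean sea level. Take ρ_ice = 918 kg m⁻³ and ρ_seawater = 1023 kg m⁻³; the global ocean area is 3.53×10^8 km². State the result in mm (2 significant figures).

Total mass lost = 374 Gt/yr × 11 yr = 4114 Gt = 4.114×10^15 kg.
ρ_w = 1023 kg m⁻³, so water volume = 4.114×10^15 / 1023 = 4.022×10^12 m³.
Δh = 4.022×10^12 / 3.53×10^14 = 0.0114 m = 11 mm.

≈ 11 mm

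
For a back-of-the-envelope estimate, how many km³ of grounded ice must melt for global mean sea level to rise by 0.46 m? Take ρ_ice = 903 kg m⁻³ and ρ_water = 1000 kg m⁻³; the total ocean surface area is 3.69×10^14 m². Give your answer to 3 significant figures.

≈ 1.88×10^5 km³

Required water volume = Δh × A = 0.46 m × 3.69×10^14 m² = 1.697×10^14 m³ = 1.697×10^5 km³.
Ice volume = water volume × ρ_w/ρ_ice = 1.697×10^5 × 1000/903 = 1.88×10^5 km³.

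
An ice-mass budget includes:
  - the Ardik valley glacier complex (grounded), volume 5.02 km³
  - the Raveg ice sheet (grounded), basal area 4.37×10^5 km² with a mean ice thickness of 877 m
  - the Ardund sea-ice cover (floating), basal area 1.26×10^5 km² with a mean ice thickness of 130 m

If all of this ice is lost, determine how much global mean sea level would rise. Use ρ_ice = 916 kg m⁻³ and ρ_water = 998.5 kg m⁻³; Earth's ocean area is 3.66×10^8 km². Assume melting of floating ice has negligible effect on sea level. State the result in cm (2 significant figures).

Ardik: 5.02 km³ × (916/998.5) = 4.605 km³ of water.
Raveg: ice volume = 4.37×10^5 km² × 877 m = 3.832×10^5 km³; 3.832×10^5 × (916/998.5) = 3.516×10^5 km³ of water.
The Ardund sea-ice cover is floating and already displaces its own weight of water, so its melt adds essentially nothing to sea level.
Total added water ≈ 3.516×10^14 m³ over 3.66×10^14 m² → Δh = 0.961 m = 96 cm.

≈ 96 cm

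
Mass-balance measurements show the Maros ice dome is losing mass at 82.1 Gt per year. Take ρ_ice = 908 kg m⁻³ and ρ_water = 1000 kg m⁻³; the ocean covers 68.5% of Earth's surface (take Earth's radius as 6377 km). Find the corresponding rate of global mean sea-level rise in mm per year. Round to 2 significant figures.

ρ_w = 1000 kg m⁻³. Annual water volume added = 82.1 Gt / ρ_w = 8.210×10^13 kg / 1000 kg m⁻³ = 8.210×10^10 m³.
Δh per year = 8.210×10^10 / 3.50×10^14 = 2.35×10^-4 m = 0.23 mm.

≈ 0.23 mm/yr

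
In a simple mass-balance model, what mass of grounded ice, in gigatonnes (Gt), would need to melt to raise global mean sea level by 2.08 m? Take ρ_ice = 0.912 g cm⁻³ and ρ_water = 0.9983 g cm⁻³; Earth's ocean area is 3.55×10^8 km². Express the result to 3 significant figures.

Required water volume = Δh × A = 2.08 m × 3.55×10^14 m² = 7.384×10^14 m³.
ρ_w = 0.9983 g cm⁻³ = 998.3 kg m⁻³, so the mass of water = 7.384×10^14 m³ × 998.3 kg m⁻³ = 7.371×10^17 kg = 7.37×10^5 Gt (and the same mass of ice, by conservation).

≈ 7.37×10^5 Gt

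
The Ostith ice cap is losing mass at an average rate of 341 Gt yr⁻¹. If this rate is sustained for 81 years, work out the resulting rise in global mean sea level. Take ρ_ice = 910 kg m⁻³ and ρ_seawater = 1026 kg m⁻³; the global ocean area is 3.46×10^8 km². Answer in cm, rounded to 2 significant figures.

≈ 7.8 cm

Total mass lost = 341 Gt/yr × 81 yr = 2.762×10^4 Gt = 2.762×10^16 kg.
ρ_w = 1026 kg m⁻³, so water volume = 2.762×10^16 / 1026 = 2.692×10^13 m³.
Δh = 2.692×10^13 / 3.46×10^14 = 0.0778 m = 7.8 cm.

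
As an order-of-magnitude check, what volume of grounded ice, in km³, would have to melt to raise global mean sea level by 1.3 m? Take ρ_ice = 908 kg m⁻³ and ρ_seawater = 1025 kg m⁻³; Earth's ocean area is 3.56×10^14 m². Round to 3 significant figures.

Required water volume = Δh × A = 1.3 m × 3.56×10^14 m² = 4.628×10^14 m³ = 4.628×10^5 km³.
Ice volume = water volume × ρ_w/ρ_ice = 4.628×10^5 × 1025/908 = 5.22×10^5 km³.

≈ 5.22×10^5 km³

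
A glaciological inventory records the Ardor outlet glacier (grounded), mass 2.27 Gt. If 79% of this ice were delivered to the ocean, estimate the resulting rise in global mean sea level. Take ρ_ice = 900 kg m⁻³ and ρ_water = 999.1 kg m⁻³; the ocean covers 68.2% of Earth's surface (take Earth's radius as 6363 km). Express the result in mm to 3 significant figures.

Ardor: 0.79 × 2.27 Gt = 1.793×10^12 kg; dividing by ρ_w = 999.1 kg m⁻³ gives 1.795×10^9 m³ of water.
Spread over 3.47×10^14 m² of ocean, Δh = 1.795×10^9 / 3.47×10^14 = 5.17×10^-6 m = 5.17×10^-3 mm.

≈ 5.17×10^-3 mm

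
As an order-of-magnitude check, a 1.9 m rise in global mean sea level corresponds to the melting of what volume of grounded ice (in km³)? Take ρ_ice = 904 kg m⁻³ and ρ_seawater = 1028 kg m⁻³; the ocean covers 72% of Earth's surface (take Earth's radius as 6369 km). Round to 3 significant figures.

≈ 7.93×10^5 km³

Required water volume = Δh × A = 1.9 m × 3.67×10^14 m² = 6.973×10^14 m³ = 6.973×10^5 km³.
Ice volume = water volume × ρ_w/ρ_ice = 6.973×10^5 × 1028/904 = 7.93×10^5 km³.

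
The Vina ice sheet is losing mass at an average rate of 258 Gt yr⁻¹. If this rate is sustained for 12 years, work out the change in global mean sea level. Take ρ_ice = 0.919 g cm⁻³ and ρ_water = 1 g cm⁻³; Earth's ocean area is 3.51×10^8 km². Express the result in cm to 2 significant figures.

Total mass lost = 258 Gt/yr × 12 yr = 3096 Gt = 3.096×10^15 kg.
ρ_w = 1 g cm⁻³ = 1000 kg m⁻³, so water volume = 3.096×10^15 / 1000 = 3.096×10^12 m³.
Δh = 3.096×10^12 / 3.51×10^14 = 8.82×10^-3 m = 0.88 cm.

≈ 0.88 cm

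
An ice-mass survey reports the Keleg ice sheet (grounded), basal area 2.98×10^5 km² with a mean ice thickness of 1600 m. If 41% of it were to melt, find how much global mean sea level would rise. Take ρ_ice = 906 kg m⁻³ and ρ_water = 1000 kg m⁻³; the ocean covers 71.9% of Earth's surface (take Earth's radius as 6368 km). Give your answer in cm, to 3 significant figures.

≈ 48.3 cm

Keleg: ice volume = 2.98×10^5 km² × 1600 m = 4.768×10^5 km³; 0.41 × 4.768×10^5 × (906/1000) = 1.771×10^5 km³ of water.
Spread over 3.66×10^14 m² of ocean, Δh = 1.771×10^14 / 3.66×10^14 = 0.483 m = 48.3 cm.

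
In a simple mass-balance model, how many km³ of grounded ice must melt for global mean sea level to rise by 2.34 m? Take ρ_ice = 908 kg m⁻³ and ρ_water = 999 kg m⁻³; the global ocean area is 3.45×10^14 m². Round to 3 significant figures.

≈ 8.88×10^5 km³

Required water volume = Δh × A = 2.34 m × 3.45×10^14 m² = 8.073×10^14 m³ = 8.073×10^5 km³.
Ice volume = water volume × ρ_w/ρ_ice = 8.073×10^5 × 999/908 = 8.88×10^5 km³.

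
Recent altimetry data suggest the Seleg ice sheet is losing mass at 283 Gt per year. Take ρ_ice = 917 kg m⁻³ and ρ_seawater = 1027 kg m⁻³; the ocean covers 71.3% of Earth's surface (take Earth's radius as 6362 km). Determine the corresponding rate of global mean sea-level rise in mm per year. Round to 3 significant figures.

ρ_w = 1027 kg m⁻³. Annual water volume added = 283 Gt / ρ_w = 2.830×10^14 kg / 1027 kg m⁻³ = 2.756×10^11 m³.
Δh per year = 2.756×10^11 / 3.63×10^14 = 7.60×10^-4 m = 0.760 mm.

≈ 0.760 mm/yr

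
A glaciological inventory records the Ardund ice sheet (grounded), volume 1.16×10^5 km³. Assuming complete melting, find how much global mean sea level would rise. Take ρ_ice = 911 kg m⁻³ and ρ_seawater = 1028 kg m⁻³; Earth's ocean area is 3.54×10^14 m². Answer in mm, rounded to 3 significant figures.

Ardund: 1.16×10^5 km³ × (911/1028) = 1.028×10^5 km³ of water.
Spread over 3.54×10^14 m² of ocean, Δh = 1.028×10^14 / 3.54×10^14 = 0.290 m = 290 mm.

≈ 290 mm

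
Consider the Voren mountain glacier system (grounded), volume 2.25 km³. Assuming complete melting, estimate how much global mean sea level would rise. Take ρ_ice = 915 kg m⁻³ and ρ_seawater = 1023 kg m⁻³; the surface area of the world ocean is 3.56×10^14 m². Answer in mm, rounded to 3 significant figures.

Voren: 2.25 km³ × (915/1023) = 2.012 km³ of water.
Spread over 3.56×10^14 m² of ocean, Δh = 2.012×10^9 / 3.56×10^14 = 5.65×10^-6 m = 5.65×10^-3 mm.

≈ 5.65×10^-3 mm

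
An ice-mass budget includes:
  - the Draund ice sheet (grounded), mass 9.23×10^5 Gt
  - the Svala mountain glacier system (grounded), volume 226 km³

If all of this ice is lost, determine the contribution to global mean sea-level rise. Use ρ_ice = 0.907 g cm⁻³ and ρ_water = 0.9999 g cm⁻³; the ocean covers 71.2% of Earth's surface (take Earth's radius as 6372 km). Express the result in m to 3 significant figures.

Draund: 9.23×10^5 Gt = 9.230×10^17 kg; dividing by ρ_w = 0.9999 g cm⁻³ = 999.9 kg m⁻³ gives 9.231×10^14 m³ of water.
Svala: 226 km³ × (907/999.9) = 205.0 km³ of water.
Total added water ≈ 9.233×10^14 m³ over 3.63×10^14 m² → Δh = 2.54 m.

≈ 2.54 m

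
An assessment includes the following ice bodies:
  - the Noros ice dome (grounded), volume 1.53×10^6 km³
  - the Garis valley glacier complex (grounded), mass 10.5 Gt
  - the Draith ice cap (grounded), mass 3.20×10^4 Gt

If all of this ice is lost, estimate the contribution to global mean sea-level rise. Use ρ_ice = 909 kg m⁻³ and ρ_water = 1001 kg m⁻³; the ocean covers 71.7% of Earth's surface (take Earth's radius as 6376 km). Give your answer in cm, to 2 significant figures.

Noros: 1.53×10^6 km³ × (909/1001) = 1.389×10^6 km³ of water.
Garis: 10.5 Gt = 1.050×10^13 kg; dividing by ρ_w = 1001 kg m⁻³ gives 1.049×10^10 m³ of water.
Draith: 3.20×10^4 Gt = 3.200×10^16 kg; dividing by ρ_w = 1001 kg m⁻³ gives 3.197×10^13 m³ of water.
Total added water ≈ 1.421×10^15 m³ over 3.66×10^14 m² → Δh = 3.88 m = 390 cm.

≈ 390 cm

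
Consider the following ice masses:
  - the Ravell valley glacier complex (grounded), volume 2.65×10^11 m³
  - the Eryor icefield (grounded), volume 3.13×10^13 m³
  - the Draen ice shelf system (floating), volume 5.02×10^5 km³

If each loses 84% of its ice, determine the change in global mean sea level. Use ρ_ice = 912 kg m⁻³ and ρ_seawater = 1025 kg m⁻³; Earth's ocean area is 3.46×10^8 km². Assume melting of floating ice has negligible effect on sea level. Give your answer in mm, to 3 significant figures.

Ravell: 0.84 × 2.65×10^11 m³ × (912/1025) = 1.981×10^11 m³ of water.
Eryor: 0.84 × 3.13×10^13 m³ × (912/1025) = 2.339×10^13 m³ of water.
The Draen ice shelf system is floating and already displaces its own weight of water, so its melt adds essentially nothing to sea level.
Total added water ≈ 2.359×10^13 m³ over 3.46×10^14 m² → Δh = 0.0682 m = 68.2 mm.

≈ 68.2 mm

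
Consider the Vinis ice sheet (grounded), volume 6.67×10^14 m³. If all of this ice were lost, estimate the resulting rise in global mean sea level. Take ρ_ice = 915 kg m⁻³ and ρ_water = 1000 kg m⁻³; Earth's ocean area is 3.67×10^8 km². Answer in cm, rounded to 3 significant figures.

Vinis: 6.67×10^14 m³ × (915/1000) = 6.103×10^14 m³ of water.
Spread over 3.67×10^14 m² of ocean, Δh = 6.103×10^14 / 3.67×10^14 = 1.66 m = 166 cm.

≈ 166 cm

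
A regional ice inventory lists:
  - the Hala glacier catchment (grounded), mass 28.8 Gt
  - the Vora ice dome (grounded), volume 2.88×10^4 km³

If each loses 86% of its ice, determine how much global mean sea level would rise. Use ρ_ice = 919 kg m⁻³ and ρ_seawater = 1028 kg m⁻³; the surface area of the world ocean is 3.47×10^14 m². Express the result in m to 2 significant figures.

≈ 0.064 m

Hala: 0.86 × 28.8 Gt = 2.477×10^13 kg; dividing by ρ_w = 1028 kg m⁻³ gives 2.409×10^10 m³ of water.
Vora: 0.86 × 2.88×10^4 km³ × (919/1028) = 2.214×10^4 km³ of water.
Total added water ≈ 2.217×10^13 m³ over 3.47×10^14 m² → Δh = 0.0639 m.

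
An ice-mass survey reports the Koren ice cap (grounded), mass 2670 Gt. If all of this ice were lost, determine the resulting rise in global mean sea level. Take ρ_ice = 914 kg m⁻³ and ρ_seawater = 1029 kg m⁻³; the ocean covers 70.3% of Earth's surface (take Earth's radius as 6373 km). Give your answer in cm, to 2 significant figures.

≈ 0.72 cm

Koren: 2670 Gt = 2.670×10^15 kg; dividing by ρ_w = 1029 kg m⁻³ gives 2.595×10^12 m³ of water.
Spread over 3.59×10^14 m² of ocean, Δh = 2.595×10^12 / 3.59×10^14 = 7.23×10^-3 m = 0.72 cm.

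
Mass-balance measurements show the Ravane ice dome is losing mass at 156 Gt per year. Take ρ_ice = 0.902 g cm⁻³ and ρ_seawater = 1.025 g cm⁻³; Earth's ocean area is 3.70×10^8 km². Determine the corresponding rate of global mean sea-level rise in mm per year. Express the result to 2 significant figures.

≈ 0.41 mm/yr

ρ_w = 1.025 g cm⁻³ = 1025 kg m⁻³. Annual water volume added = 156 Gt / ρ_w = 1.560×10^14 kg / 1025 kg m⁻³ = 1.522×10^11 m³.
Δh per year = 1.522×10^11 / 3.70×10^14 = 4.11×10^-4 m = 0.41 mm.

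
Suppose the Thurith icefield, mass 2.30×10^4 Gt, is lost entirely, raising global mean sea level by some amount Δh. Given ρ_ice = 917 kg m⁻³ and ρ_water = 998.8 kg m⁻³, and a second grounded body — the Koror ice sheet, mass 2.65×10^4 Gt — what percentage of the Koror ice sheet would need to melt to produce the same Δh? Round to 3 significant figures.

Equal sea-level rise means equal mass of meltwater, i.e. equal mass of ice lost.
Ice mass of Thurith: 2.300×10^16 kg; ice mass of Koror: 2.650×10^16 kg.
Fraction required = 2.300×10^16 / 2.650×10^16 = 0.868 → 86.8 %.

≈ 86.8 %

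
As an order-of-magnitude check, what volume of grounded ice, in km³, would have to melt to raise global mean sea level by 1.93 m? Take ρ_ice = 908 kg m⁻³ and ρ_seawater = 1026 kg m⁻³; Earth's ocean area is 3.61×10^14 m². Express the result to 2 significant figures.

≈ 7.9×10^5 km³

Required water volume = Δh × A = 1.93 m × 3.61×10^14 m² = 6.967×10^14 m³ = 6.967×10^5 km³.
Ice volume = water volume × ρ_w/ρ_ice = 6.967×10^5 × 1026/908 = 7.9×10^5 km³.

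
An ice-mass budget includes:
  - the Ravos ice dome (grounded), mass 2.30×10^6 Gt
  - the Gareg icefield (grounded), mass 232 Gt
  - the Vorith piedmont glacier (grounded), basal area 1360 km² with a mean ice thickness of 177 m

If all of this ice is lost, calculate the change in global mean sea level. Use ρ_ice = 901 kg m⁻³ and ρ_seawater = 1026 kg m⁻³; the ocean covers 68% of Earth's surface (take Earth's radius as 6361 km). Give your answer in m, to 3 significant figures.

Ravos: 2.30×10^6 Gt = 2.300×10^18 kg; dividing by ρ_w = 1026 kg m⁻³ gives 2.242×10^15 m³ of water.
Gareg: 232 Gt = 2.320×10^14 kg; dividing by ρ_w = 1026 kg m⁻³ gives 2.261×10^11 m³ of water.
Vorith: ice volume = 1360 km² × 177 m = 240.7 km³; 240.7 × (901/1026) = 211.4 km³ of water.
Total added water ≈ 2.242×10^15 m³ over 3.46×10^14 m² → Δh = 6.48 m.

≈ 6.48 m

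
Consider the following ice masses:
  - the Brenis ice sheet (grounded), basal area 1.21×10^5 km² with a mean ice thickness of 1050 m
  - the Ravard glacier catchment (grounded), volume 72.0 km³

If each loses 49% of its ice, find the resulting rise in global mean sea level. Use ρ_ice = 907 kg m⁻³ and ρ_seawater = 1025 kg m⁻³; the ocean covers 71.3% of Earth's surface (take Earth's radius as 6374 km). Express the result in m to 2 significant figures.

Brenis: ice volume = 1.21×10^5 km² × 1050 m = 1.270×10^5 km³; 0.49 × 1.270×10^5 × (907/1025) = 5.509×10^4 km³ of water.
Ravard: 0.49 × 72.0 km³ × (907/1025) = 31.22 km³ of water.
Total added water ≈ 5.512×10^13 m³ over 3.64×10^14 m² → Δh = 0.151 m.

≈ 0.15 m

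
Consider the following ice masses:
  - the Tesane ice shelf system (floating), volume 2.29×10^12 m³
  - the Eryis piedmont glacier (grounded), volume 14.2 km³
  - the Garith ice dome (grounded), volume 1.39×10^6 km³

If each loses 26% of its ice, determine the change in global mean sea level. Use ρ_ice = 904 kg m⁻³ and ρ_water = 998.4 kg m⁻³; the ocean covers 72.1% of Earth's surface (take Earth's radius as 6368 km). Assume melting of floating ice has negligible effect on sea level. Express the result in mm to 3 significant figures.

≈ 891 mm

The Tesane ice shelf system is floating and already displaces its own weight of water, so its melt adds essentially nothing to sea level.
Eryis: 0.26 × 14.2 km³ × (904/998.4) = 3.343 km³ of water.
Garith: 0.26 × 1.39×10^6 km³ × (904/998.4) = 3.272×10^5 km³ of water.
Total added water ≈ 3.272×10^14 m³ over 3.67×10^14 m² → Δh = 0.891 m = 891 mm.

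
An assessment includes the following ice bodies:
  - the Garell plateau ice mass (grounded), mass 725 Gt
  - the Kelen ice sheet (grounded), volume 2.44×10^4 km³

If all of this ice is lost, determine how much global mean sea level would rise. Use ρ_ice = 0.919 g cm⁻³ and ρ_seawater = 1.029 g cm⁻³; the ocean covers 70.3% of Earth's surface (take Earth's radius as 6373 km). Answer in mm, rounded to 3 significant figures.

Garell: 725 Gt = 7.250×10^14 kg; dividing by ρ_w = 1.029 g cm⁻³ = 1029 kg m⁻³ gives 7.046×10^11 m³ of water.
Kelen: 2.44×10^4 km³ × (919/1029) = 2.179×10^4 km³ of water.
Total added water ≈ 2.250×10^13 m³ over 3.59×10^14 m² → Δh = 0.0627 m = 62.7 mm.

≈ 62.7 mm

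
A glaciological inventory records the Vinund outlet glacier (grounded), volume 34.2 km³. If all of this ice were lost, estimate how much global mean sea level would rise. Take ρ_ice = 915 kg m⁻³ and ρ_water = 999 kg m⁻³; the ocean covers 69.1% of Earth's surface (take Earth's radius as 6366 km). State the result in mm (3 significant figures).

≈ 0.0890 mm

Vinund: 34.2 km³ × (915/999) = 31.32 km³ of water.
Spread over 3.52×10^14 m² of ocean, Δh = 3.132×10^10 / 3.52×10^14 = 8.90×10^-5 m = 0.0890 mm.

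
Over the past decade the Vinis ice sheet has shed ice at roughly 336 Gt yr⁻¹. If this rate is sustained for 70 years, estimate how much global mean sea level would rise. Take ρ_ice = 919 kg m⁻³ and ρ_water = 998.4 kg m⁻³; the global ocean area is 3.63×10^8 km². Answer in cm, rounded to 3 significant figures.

Total mass lost = 336 Gt/yr × 70 yr = 2.352×10^4 Gt = 2.352×10^16 kg.
ρ_w = 998.4 kg m⁻³, so water volume = 2.352×10^16 / 998.4 = 2.356×10^13 m³.
Δh = 2.356×10^13 / 3.63×10^14 = 0.0649 m = 6.49 cm.

≈ 6.49 cm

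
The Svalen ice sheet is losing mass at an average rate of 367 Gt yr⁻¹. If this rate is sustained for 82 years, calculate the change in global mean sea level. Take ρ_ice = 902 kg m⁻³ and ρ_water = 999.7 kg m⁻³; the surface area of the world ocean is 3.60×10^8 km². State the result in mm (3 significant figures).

Total mass lost = 367 Gt/yr × 82 yr = 3.009×10^4 Gt = 3.009×10^16 kg.
ρ_w = 999.7 kg m⁻³, so water volume = 3.009×10^16 / 999.7 = 3.010×10^13 m³.
Δh = 3.010×10^13 / 3.60×10^14 = 0.0836 m = 83.6 mm.

≈ 83.6 mm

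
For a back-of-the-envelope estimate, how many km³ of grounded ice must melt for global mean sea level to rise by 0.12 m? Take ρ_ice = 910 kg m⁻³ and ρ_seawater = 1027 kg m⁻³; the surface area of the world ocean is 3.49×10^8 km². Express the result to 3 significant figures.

Required water volume = Δh × A = 0.12 m × 3.49×10^14 m² = 4.188×10^13 m³ = 4.188×10^4 km³.
Ice volume = water volume × ρ_w/ρ_ice = 4.188×10^4 × 1027/910 = 4.73×10^4 km³.

≈ 4.73×10^4 km³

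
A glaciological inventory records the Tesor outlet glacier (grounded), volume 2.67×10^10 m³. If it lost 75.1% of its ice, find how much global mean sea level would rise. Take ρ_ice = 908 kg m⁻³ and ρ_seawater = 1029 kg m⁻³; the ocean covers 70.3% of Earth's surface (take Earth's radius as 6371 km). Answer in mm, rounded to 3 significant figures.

Tesor: 0.751 × 2.67×10^10 m³ × (908/1029) = 1.769×10^10 m³ of water.
Spread over 3.59×10^14 m² of ocean, Δh = 1.769×10^10 / 3.59×10^14 = 4.93×10^-5 m = 0.0493 mm.

≈ 0.0493 mm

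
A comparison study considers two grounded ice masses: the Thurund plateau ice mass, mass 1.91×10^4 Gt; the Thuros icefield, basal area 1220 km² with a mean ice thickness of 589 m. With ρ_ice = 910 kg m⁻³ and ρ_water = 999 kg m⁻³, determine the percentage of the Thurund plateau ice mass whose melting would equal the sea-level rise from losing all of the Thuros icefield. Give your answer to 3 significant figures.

≈ 3.42 %

Equal sea-level rise means equal mass of meltwater, i.e. equal mass of ice lost.
Ice mass of Thuros: 6.539×10^14 kg; ice mass of Thurund: 1.910×10^16 kg.
Fraction required = 6.539×10^14 / 1.910×10^16 = 0.0342 → 3.42 %.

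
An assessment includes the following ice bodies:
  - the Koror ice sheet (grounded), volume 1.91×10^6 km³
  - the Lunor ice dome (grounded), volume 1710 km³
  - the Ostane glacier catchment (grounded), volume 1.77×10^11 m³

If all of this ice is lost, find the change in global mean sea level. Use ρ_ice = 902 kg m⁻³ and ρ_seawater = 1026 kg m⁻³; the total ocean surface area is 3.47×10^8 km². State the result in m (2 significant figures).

≈ 4.8 m

Koror: 1.91×10^6 km³ × (902/1026) = 1.679×10^6 km³ of water.
Lunor: 1710 km³ × (902/1026) = 1503 km³ of water.
Ostane: 1.77×10^11 m³ × (902/1026) = 1.556×10^11 m³ of water.
Total added water ≈ 1.681×10^15 m³ over 3.47×10^14 m² → Δh = 4.84 m.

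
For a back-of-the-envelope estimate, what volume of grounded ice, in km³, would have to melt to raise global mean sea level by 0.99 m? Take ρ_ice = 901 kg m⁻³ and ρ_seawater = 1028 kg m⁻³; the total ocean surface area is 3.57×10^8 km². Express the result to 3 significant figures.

Required water volume = Δh × A = 0.99 m × 3.57×10^14 m² = 3.534×10^14 m³ = 3.534×10^5 km³.
Ice volume = water volume × ρ_w/ρ_ice = 3.534×10^5 × 1028/901 = 4.03×10^5 km³.

≈ 4.03×10^5 km³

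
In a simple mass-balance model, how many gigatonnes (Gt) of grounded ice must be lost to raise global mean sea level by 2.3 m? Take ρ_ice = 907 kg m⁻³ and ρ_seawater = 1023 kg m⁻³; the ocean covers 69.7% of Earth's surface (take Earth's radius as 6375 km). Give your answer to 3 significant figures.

Required water volume = Δh × A = 2.3 m × 3.56×10^14 m² = 8.187×10^14 m³.
ρ_w = 1023 kg m⁻³, so the mass of water = 8.187×10^14 m³ × 1023 kg m⁻³ = 8.375×10^17 kg = 8.38×10^5 Gt (and the same mass of ice, by conservation).

≈ 8.38×10^5 Gt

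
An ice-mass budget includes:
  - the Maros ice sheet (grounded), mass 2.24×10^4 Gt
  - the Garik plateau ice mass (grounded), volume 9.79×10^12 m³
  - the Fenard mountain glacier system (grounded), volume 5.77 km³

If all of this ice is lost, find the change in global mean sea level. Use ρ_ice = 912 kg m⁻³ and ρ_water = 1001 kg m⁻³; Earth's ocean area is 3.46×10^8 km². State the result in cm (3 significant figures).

≈ 9.05 cm

Maros: 2.24×10^4 Gt = 2.240×10^16 kg; dividing by ρ_w = 1001 kg m⁻³ gives 2.238×10^13 m³ of water.
Garik: 9.79×10^12 m³ × (912/1001) = 8.920×10^12 m³ of water.
Fenard: 5.77 km³ × (912/1001) = 5.257 km³ of water.
Total added water ≈ 3.130×10^13 m³ over 3.46×10^14 m² → Δh = 0.0905 m = 9.05 cm.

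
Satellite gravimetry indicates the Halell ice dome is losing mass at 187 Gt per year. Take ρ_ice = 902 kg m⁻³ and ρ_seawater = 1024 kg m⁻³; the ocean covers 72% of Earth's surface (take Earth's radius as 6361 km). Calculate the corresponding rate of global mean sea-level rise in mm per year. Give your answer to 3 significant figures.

≈ 0.499 mm/yr

ρ_w = 1024 kg m⁻³. Annual water volume added = 187 Gt / ρ_w = 1.870×10^14 kg / 1024 kg m⁻³ = 1.826×10^11 m³.
Δh per year = 1.826×10^11 / 3.66×10^14 = 4.99×10^-4 m = 0.499 mm.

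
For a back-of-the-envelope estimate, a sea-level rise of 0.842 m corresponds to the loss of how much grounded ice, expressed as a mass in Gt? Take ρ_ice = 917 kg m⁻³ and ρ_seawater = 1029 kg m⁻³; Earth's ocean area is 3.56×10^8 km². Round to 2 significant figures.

Required water volume = Δh × A = 0.842 m × 3.56×10^14 m² = 2.998×10^14 m³.
ρ_w = 1029 kg m⁻³, so the mass of water = 2.998×10^14 m³ × 1029 kg m⁻³ = 3.084×10^17 kg = 3.1×10^5 Gt (and the same mass of ice, by conservation).

≈ 3.1×10^5 Gt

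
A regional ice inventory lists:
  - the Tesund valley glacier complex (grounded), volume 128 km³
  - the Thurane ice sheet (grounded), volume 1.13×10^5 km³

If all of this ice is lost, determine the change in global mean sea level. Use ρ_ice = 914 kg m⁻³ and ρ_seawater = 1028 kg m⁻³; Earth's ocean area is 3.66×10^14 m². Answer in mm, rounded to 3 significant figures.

≈ 275 mm

Tesund: 128 km³ × (914/1028) = 113.8 km³ of water.
Thurane: 1.13×10^5 km³ × (914/1028) = 1.005×10^5 km³ of water.
Total added water ≈ 1.006×10^14 m³ over 3.66×10^14 m² → Δh = 0.275 m = 275 mm.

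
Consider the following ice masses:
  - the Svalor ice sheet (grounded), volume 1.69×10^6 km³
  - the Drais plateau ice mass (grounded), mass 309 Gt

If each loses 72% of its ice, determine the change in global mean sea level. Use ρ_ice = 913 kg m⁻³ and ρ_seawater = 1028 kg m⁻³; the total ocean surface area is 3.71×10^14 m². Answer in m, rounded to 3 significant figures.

≈ 2.91 m

Svalor: 0.72 × 1.69×10^6 km³ × (913/1028) = 1.081×10^6 km³ of water.
Drais: 0.72 × 309 Gt = 2.225×10^14 kg; dividing by ρ_w = 1028 kg m⁻³ gives 2.164×10^11 m³ of water.
Total added water ≈ 1.081×10^15 m³ over 3.71×10^14 m² → Δh = 2.91 m.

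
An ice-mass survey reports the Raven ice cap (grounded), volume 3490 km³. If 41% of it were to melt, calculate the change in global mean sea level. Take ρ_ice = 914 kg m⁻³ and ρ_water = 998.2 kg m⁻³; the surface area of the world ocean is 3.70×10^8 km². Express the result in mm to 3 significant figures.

≈ 3.54 mm

Raven: 0.41 × 3490 km³ × (914/998.2) = 1310 km³ of water.
Spread over 3.70×10^14 m² of ocean, Δh = 1.310×10^12 / 3.70×10^14 = 3.54×10^-3 m = 3.54 mm.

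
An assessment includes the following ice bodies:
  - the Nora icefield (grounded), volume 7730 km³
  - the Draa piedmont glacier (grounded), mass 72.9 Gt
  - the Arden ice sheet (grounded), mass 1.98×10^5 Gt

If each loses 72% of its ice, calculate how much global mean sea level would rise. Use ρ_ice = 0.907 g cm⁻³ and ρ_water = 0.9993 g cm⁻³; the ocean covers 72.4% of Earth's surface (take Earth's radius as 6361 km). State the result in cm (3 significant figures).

≈ 40.1 cm

Nora: 0.72 × 7730 km³ × (907/999.3) = 5052 km³ of water.
Draa: 0.72 × 72.9 Gt = 5.249×10^13 kg; dividing by ρ_w = 0.9993 g cm⁻³ = 999.3 kg m⁻³ gives 5.252×10^10 m³ of water.
Arden: 0.72 × 1.98×10^5 Gt = 1.426×10^17 kg; dividing by ρ_w = 999.3 kg m⁻³ gives 1.427×10^14 m³ of water.
Total added water ≈ 1.478×10^14 m³ over 3.68×10^14 m² → Δh = 0.401 m = 40.1 cm.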